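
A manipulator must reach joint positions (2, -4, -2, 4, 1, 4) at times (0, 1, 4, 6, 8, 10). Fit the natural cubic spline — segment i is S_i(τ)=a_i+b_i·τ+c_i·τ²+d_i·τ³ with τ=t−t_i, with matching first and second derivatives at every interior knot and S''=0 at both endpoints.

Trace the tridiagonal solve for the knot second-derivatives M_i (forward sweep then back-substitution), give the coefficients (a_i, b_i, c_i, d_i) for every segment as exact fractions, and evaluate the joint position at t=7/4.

Δ: Δ0=-6, Δ1=2/3, Δ2=3, Δ3=-3/2, Δ4=3/2
row 1: diag=8, rhs=40; c'=3/8, d'=5
row 2: denom=10−3·3/8=71/8; d'=(14−3·5)/(71/8)=-8/71
row 3: denom=8−2·16/71=536/71; d'=(-27−2·-8/71)/(536/71)=-1901/536
row 4: denom=8−2·71/268=1001/134; d'=(18−2·-1901/536)/(1001/134)=6725/2002
back: M4=6725/2002
back: M3=-1901/536−71/268·6725/2002=-4441/1001
back: M2=-8/71−16/71·-4441/1001=888/1001
back: M1=5−3/8·888/1001=4672/1001
M: M0=0, M1=4672/1001, M2=888/1001, M3=-4441/1001, M4=6725/2002, M5=0
seg 0: a=2, c=M0/2=0, d=(M1−M0)/(6·1)=2336/3003, b=Δ0−h0·(2M0+M1)/6=-20354/3003
seg 1: a=-4, c=M1/2=2336/1001, d=(M2−M1)/(6·3)=-172/819, b=Δ1−h1·(2M1+M2)/6=-13346/3003
seg 2: a=-2, c=M2/2=444/1001, d=(M3−M2)/(6·2)=-5329/12012, b=Δ2−h2·(2M2+M3)/6=898/231
seg 3: a=4, c=M3/2=-4441/2002, d=(M4−M3)/(6·2)=15607/24024, b=Δ3−h3·(2M3+M4)/6=145/429
seg 4: a=1, c=M4/2=6725/4004, d=(M5−M4)/(6·2)=-6725/24024, b=Δ4−h4·(2M4+M5)/6=-4441/6006
t_q=7/4 → seg 1, τ=3/4; S=-4+-13346/3003·τ+2336/1001·τ²+-172/819·τ³=-97843/16016

  seg 0: a=2 b=-20354/3003 c=0 d=2336/3003
  seg 1: a=-4 b=-13346/3003 c=2336/1001 d=-172/819
  seg 2: a=-2 b=898/231 c=444/1001 d=-5329/12012
  seg 3: a=4 b=145/429 c=-4441/2002 d=15607/24024
  seg 4: a=1 b=-4441/6006 c=6725/4004 d=-6725/24024
S(7/4) = -97843/16016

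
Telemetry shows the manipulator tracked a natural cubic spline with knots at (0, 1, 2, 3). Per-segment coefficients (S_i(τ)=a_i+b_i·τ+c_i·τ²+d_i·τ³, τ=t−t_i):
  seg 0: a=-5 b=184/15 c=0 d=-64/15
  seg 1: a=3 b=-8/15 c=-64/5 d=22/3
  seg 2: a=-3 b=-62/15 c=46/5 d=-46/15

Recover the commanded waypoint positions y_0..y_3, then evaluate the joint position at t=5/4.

y_0=-5 y_1=3 y_2=-3 y_3=-1
S(5/4) = 349/160

y_0 = S_0(0) = a_0 = -5
y_1 = S_1(0) = a_1 = 3
y_2 = S_2(0) = a_2 = -3
y_3 = S_2(1) = -1
t_q=5/4 is in segment 1 (τ=1/4); S_1(τ)=349/160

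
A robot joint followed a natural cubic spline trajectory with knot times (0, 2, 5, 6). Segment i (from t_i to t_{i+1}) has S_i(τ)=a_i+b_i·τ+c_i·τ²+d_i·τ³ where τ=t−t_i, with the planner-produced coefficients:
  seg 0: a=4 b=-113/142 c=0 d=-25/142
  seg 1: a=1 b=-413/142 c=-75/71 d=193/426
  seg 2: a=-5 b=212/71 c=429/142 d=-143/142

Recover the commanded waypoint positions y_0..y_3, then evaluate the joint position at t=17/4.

y_0=4 y_1=1 y_2=-5 y_3=0
S(17/4) = -52085/9088

y_0 = S_0(0) = a_0 = 4
y_1 = S_1(0) = a_1 = 1
y_2 = S_2(0) = a_2 = -5
y_3 = S_2(1) = 0
t_q=17/4 is in segment 1 (τ=9/4); S_1(τ)=-52085/9088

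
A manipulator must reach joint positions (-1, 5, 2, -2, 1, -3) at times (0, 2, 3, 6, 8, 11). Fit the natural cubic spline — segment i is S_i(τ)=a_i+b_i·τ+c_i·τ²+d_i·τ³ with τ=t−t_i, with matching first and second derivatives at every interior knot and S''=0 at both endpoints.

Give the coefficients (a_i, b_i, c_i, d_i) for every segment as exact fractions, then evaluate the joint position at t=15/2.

  seg 0: a=-1 b=5042/993 c=0 d=-2063/3972
  seg 1: a=5 b=-1147/993 c=-2063/662 d=2525/1986
  seg 2: a=2 b=-7097/1986 c=231/331 d=97/5958
  seg 3: a=-2 b=1046/993 c=559/662 d=-2467/7944
  seg 4: a=1 b=1399/1986 c=-1349/1324 d=1349/11916
S(15/2) = 9149/21184

Δ: Δ0=3, Δ1=-3, Δ2=-4/3, Δ3=3/2, Δ4=-4/3
row 1: diag=6, rhs=-36; c'=1/6, d'=-6
row 2: denom=8−1·1/6=47/6; d'=(10−1·-6)/(47/6)=96/47
row 3: denom=10−3·18/47=416/47; d'=(17−3·96/47)/(416/47)=511/416
row 4: denom=10−2·47/208=993/104; d'=(-17−2·511/416)/(993/104)=-1349/662
back: M4=-1349/662
back: M3=511/416−47/208·-1349/662=559/331
back: M2=96/47−18/47·559/331=462/331
back: M1=-6−1/6·462/331=-2063/331
M: M0=0, M1=-2063/331, M2=462/331, M3=559/331, M4=-1349/662, M5=0
seg 0: a=-1, c=M0/2=0, d=(M1−M0)/(6·2)=-2063/3972, b=Δ0−h0·(2M0+M1)/6=5042/993
seg 1: a=5, c=M1/2=-2063/662, d=(M2−M1)/(6·1)=2525/1986, b=Δ1−h1·(2M1+M2)/6=-1147/993
seg 2: a=2, c=M2/2=231/331, d=(M3−M2)/(6·3)=97/5958, b=Δ2−h2·(2M2+M3)/6=-7097/1986
seg 3: a=-2, c=M3/2=559/662, d=(M4−M3)/(6·2)=-2467/7944, b=Δ3−h3·(2M3+M4)/6=1046/993
seg 4: a=1, c=M4/2=-1349/1324, d=(M5−M4)/(6·3)=1349/11916, b=Δ4−h4·(2M4+M5)/6=1399/1986
t_q=15/2 → seg 3, τ=3/2; S=-2+1046/993·τ+559/662·τ²+-2467/7944·τ³=9149/21184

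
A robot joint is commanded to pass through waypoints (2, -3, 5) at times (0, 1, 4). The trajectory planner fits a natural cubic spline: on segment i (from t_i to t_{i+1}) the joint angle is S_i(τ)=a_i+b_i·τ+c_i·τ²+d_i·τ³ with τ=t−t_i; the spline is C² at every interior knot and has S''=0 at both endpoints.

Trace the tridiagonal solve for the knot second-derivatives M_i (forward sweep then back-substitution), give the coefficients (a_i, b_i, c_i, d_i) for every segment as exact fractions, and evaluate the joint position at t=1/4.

  seg 0: a=2 b=-143/24 c=0 d=23/24
  seg 1: a=-3 b=-37/12 c=23/8 d=-23/72
S(1/4) = 269/512

Δ: Δ0=-5, Δ1=8/3
row 1: diag=8, rhs=46; c'=3/8, d'=23/4
back: M1=23/4
M: M0=0, M1=23/4, M2=0
seg 0: a=2, c=M0/2=0, d=(M1−M0)/(6·1)=23/24, b=Δ0−h0·(2M0+M1)/6=-143/24
seg 1: a=-3, c=M1/2=23/8, d=(M2−M1)/(6·3)=-23/72, b=Δ1−h1·(2M1+M2)/6=-37/12
t_q=1/4 → seg 0, τ=1/4; S=2+-143/24·τ+0·τ²+23/24·τ³=269/512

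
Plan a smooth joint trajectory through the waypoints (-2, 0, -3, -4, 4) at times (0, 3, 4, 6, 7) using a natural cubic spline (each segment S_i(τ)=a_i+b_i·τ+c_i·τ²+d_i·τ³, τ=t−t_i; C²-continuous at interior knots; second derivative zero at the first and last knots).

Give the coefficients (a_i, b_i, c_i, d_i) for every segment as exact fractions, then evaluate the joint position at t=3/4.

Δ: Δ0=2/3, Δ1=-3, Δ2=-1/2, Δ3=8
row 1: diag=8, rhs=-22; c'=1/8, d'=-11/4
row 2: denom=6−1·1/8=47/8; d'=(15−1·-11/4)/(47/8)=142/47
row 3: denom=6−2·16/47=250/47; d'=(51−2·142/47)/(250/47)=2113/250
back: M3=2113/250
back: M2=142/47−16/47·2113/250=18/125
back: M1=-11/4−1/8·18/125=-346/125
M: M0=0, M1=-346/125, M2=18/125, M3=2113/250, M4=0
seg 0: a=-2, c=M0/2=0, d=(M1−M0)/(6·3)=-173/1125, b=Δ0−h0·(2M0+M1)/6=769/375
seg 1: a=0, c=M1/2=-173/125, d=(M2−M1)/(6·1)=182/375, b=Δ1−h1·(2M1+M2)/6=-788/375
seg 2: a=-3, c=M2/2=9/125, d=(M3−M2)/(6·2)=2077/3000, b=Δ2−h2·(2M2+M3)/6=-256/75
seg 3: a=-4, c=M3/2=2113/500, d=(M4−M3)/(6·1)=-2113/1500, b=Δ3−h3·(2M3+M4)/6=3887/750
t_q=3/4 → seg 0, τ=3/4; S=-2+769/375·τ+0·τ²+-173/1125·τ³=-843/1600

  seg 0: a=-2 b=769/375 c=0 d=-173/1125
  seg 1: a=0 b=-788/375 c=-173/125 d=182/375
  seg 2: a=-3 b=-256/75 c=9/125 d=2077/3000
  seg 3: a=-4 b=3887/750 c=2113/500 d=-2113/1500
S(3/4) = -843/1600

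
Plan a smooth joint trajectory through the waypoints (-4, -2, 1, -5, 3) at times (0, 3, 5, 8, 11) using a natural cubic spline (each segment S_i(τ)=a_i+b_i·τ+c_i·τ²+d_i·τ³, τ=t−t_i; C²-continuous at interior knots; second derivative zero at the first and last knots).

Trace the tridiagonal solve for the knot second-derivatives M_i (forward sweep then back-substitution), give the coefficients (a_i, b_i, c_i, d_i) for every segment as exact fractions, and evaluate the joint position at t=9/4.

  seg 0: a=-4 b=21/236 c=0 d=409/6372
  seg 1: a=-2 b=215/118 c=409/708 d=-523/1416
  seg 2: a=1 b=-53/177 c=-290/177 d=569/1593
  seg 3: a=-5 b=-86/177 c=93/59 d=-31/177
S(9/4) = -46349/15104

Δ: Δ0=2/3, Δ1=3/2, Δ2=-2, Δ3=8/3
row 1: diag=10, rhs=5; c'=1/5, d'=1/2
row 2: denom=10−2·1/5=48/5; d'=(-21−2·1/2)/(48/5)=-55/24
row 3: denom=12−3·5/16=177/16; d'=(28−3·-55/24)/(177/16)=186/59
back: M3=186/59
back: M2=-55/24−5/16·186/59=-580/177
back: M1=1/2−1/5·-580/177=409/354
M: M0=0, M1=409/354, M2=-580/177, M3=186/59, M4=0
seg 0: a=-4, c=M0/2=0, d=(M1−M0)/(6·3)=409/6372, b=Δ0−h0·(2M0+M1)/6=21/236
seg 1: a=-2, c=M1/2=409/708, d=(M2−M1)/(6·2)=-523/1416, b=Δ1−h1·(2M1+M2)/6=215/118
seg 2: a=1, c=M2/2=-290/177, d=(M3−M2)/(6·3)=569/1593, b=Δ2−h2·(2M2+M3)/6=-53/177
seg 3: a=-5, c=M3/2=93/59, d=(M4−M3)/(6·3)=-31/177, b=Δ3−h3·(2M3+M4)/6=-86/177
t_q=9/4 → seg 0, τ=9/4; S=-4+21/236·τ+0·τ²+409/6372·τ³=-46349/15104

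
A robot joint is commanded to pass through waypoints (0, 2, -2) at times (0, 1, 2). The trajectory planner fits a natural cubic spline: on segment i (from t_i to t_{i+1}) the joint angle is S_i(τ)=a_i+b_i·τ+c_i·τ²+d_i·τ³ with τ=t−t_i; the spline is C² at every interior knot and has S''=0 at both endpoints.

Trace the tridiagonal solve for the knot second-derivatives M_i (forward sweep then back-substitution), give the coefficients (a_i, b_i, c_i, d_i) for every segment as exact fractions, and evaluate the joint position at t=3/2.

  seg 0: a=0 b=7/2 c=0 d=-3/2
  seg 1: a=2 b=-1 c=-9/2 d=3/2
S(3/2) = 9/16

Δ: Δ0=2, Δ1=-4
row 1: diag=4, rhs=-36; c'=1/4, d'=-9
back: M1=-9
M: M0=0, M1=-9, M2=0
seg 0: a=0, c=M0/2=0, d=(M1−M0)/(6·1)=-3/2, b=Δ0−h0·(2M0+M1)/6=7/2
seg 1: a=2, c=M1/2=-9/2, d=(M2−M1)/(6·1)=3/2, b=Δ1−h1·(2M1+M2)/6=-1
t_q=3/2 → seg 1, τ=1/2; S=2+-1·τ+-9/2·τ²+3/2·τ³=9/16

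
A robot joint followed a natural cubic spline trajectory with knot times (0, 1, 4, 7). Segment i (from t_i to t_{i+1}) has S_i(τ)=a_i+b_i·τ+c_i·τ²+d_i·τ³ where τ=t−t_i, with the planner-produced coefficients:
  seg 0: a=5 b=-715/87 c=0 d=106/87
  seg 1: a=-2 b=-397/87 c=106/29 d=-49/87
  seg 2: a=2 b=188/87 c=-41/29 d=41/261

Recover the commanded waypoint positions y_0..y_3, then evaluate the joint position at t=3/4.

y_0=5 y_1=-2 y_2=2 y_3=0
S(3/4) = -603/928

y_0 = S_0(0) = a_0 = 5
y_1 = S_1(0) = a_1 = -2
y_2 = S_2(0) = a_2 = 2
y_3 = S_2(3) = 0
t_q=3/4 is in segment 0 (τ=3/4); S_0(τ)=-603/928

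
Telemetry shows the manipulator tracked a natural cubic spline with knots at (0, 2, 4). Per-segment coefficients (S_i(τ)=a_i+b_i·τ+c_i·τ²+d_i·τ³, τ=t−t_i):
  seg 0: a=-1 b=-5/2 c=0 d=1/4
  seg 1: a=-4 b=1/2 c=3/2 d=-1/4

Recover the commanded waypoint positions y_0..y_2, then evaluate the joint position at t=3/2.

y_0 = S_0(0) = a_0 = -1
y_1 = S_1(0) = a_1 = -4
y_2 = S_1(2) = 1
t_q=3/2 is in segment 0 (τ=3/2); S_0(τ)=-125/32

y_0=-1 y_1=-4 y_2=1
S(3/2) = -125/32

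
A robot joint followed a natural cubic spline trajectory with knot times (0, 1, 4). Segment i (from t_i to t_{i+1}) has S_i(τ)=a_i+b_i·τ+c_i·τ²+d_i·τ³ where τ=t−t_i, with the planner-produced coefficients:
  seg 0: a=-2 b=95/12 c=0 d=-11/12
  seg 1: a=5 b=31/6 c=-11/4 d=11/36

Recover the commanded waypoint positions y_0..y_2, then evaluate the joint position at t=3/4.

y_0 = S_0(0) = a_0 = -2
y_1 = S_1(0) = a_1 = 5
y_2 = S_1(3) = 4
t_q=3/4 is in segment 0 (τ=3/4); S_0(τ)=909/256

y_0=-2 y_1=5 y_2=4
S(3/4) = 909/256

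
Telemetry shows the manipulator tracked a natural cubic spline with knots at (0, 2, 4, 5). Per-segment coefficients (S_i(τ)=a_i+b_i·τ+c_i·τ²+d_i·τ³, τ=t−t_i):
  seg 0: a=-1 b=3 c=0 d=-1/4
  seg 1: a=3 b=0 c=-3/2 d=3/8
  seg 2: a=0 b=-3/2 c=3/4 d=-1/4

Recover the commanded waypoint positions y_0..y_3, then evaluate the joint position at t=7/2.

y_0=-1 y_1=3 y_2=0 y_3=-1
S(7/2) = 57/64

y_0 = S_0(0) = a_0 = -1
y_1 = S_1(0) = a_1 = 3
y_2 = S_2(0) = a_2 = 0
y_3 = S_2(1) = -1
t_q=7/2 is in segment 1 (τ=3/2); S_1(τ)=57/64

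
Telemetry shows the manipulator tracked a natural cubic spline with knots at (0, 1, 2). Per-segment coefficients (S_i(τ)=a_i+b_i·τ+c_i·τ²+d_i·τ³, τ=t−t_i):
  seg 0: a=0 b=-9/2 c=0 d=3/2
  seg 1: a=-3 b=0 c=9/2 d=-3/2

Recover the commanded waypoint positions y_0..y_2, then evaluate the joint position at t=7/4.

y_0=0 y_1=-3 y_2=0
S(7/4) = -141/128

y_0 = S_0(0) = a_0 = 0
y_1 = S_1(0) = a_1 = -3
y_2 = S_1(1) = 0
t_q=7/4 is in segment 1 (τ=3/4); S_1(τ)=-141/128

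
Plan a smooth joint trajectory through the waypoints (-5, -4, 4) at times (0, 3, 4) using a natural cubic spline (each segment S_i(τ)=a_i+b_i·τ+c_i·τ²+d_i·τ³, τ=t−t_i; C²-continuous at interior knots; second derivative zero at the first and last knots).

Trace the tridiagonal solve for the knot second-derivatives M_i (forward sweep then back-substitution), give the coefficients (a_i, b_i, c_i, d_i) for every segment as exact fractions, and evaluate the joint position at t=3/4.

Δ: Δ0=1/3, Δ1=8
row 1: diag=8, rhs=46; c'=1/8, d'=23/4
back: M1=23/4
M: M0=0, M1=23/4, M2=0
seg 0: a=-5, c=M0/2=0, d=(M1−M0)/(6·3)=23/72, b=Δ0−h0·(2M0+M1)/6=-61/24
seg 1: a=-4, c=M1/2=23/8, d=(M2−M1)/(6·1)=-23/24, b=Δ1−h1·(2M1+M2)/6=73/12
t_q=3/4 → seg 0, τ=3/4; S=-5+-61/24·τ+0·τ²+23/72·τ³=-3467/512

  seg 0: a=-5 b=-61/24 c=0 d=23/72
  seg 1: a=-4 b=73/12 c=23/8 d=-23/24
S(3/4) = -3467/512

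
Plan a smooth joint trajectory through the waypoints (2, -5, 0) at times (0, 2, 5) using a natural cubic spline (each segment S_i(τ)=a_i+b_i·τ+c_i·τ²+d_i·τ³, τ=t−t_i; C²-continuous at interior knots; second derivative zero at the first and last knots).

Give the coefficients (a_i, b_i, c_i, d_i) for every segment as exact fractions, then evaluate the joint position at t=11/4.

Δ: Δ0=-7/2, Δ1=5/3
row 1: diag=10, rhs=31; c'=3/10, d'=31/10
back: M1=31/10
M: M0=0, M1=31/10, M2=0
seg 0: a=2, c=M0/2=0, d=(M1−M0)/(6·2)=31/120, b=Δ0−h0·(2M0+M1)/6=-68/15
seg 1: a=-5, c=M1/2=31/20, d=(M2−M1)/(6·3)=-31/180, b=Δ1−h1·(2M1+M2)/6=-43/30
t_q=11/4 → seg 1, τ=3/4; S=-5+-43/30·τ+31/20·τ²+-31/180·τ³=-6753/1280

  seg 0: a=2 b=-68/15 c=0 d=31/120
  seg 1: a=-5 b=-43/30 c=31/20 d=-31/180
S(11/4) = -6753/1280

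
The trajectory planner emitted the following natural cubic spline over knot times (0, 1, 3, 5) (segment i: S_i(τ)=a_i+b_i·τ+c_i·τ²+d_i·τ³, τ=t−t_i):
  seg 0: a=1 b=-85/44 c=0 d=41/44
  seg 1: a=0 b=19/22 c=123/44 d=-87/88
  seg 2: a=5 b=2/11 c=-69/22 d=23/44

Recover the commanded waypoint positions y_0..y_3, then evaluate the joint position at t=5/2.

y_0 = S_0(0) = a_0 = 1
y_1 = S_1(0) = a_1 = 0
y_2 = S_2(0) = a_2 = 5
y_3 = S_2(2) = -3
t_q=5/2 is in segment 1 (τ=3/2); S_1(τ)=2991/704

y_0=1 y_1=0 y_2=5 y_3=-3
S(5/2) = 2991/704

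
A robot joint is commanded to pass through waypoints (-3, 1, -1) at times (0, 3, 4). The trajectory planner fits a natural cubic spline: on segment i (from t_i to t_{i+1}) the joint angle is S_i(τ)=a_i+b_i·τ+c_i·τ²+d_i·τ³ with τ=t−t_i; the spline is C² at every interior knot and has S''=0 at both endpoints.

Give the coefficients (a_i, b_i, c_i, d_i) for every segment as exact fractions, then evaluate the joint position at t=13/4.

Δ: Δ0=4/3, Δ1=-2
row 1: diag=8, rhs=-20; c'=1/8, d'=-5/2
back: M1=-5/2
M: M0=0, M1=-5/2, M2=0
seg 0: a=-3, c=M0/2=0, d=(M1−M0)/(6·3)=-5/36, b=Δ0−h0·(2M0+M1)/6=31/12
seg 1: a=1, c=M1/2=-5/4, d=(M2−M1)/(6·1)=5/12, b=Δ1−h1·(2M1+M2)/6=-7/6
t_q=13/4 → seg 1, τ=1/4; S=1+-7/6·τ+-5/4·τ²+5/12·τ³=163/256

  seg 0: a=-3 b=31/12 c=0 d=-5/36
  seg 1: a=1 b=-7/6 c=-5/4 d=5/12
S(13/4) = 163/256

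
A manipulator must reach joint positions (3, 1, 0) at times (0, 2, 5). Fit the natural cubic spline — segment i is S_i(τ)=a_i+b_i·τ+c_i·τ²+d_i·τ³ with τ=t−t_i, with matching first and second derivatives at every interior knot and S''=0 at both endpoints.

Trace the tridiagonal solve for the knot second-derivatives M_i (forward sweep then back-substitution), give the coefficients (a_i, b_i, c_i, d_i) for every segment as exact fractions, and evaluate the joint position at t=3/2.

Δ: Δ0=-1, Δ1=-1/3
row 1: diag=10, rhs=4; c'=3/10, d'=2/5
back: M1=2/5
M: M0=0, M1=2/5, M2=0
seg 0: a=3, c=M0/2=0, d=(M1−M0)/(6·2)=1/30, b=Δ0−h0·(2M0+M1)/6=-17/15
seg 1: a=1, c=M1/2=1/5, d=(M2−M1)/(6·3)=-1/45, b=Δ1−h1·(2M1+M2)/6=-11/15
t_q=3/2 → seg 0, τ=3/2; S=3+-17/15·τ+0·τ²+1/30·τ³=113/80

  seg 0: a=3 b=-17/15 c=0 d=1/30
  seg 1: a=1 b=-11/15 c=1/5 d=-1/45
S(3/2) = 113/80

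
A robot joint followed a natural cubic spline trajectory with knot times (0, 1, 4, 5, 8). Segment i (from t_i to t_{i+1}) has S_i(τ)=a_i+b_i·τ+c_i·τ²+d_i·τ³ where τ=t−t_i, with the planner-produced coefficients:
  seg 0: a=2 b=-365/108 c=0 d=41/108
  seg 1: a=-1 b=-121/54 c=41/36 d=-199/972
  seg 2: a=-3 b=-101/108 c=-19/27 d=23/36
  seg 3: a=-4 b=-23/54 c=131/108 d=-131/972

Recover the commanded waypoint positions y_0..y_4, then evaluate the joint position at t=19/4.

y_0=2 y_1=-1 y_2=-3 y_3=-4 y_4=2
S(19/4) = -8819/2304

y_0 = S_0(0) = a_0 = 2
y_1 = S_1(0) = a_1 = -1
y_2 = S_2(0) = a_2 = -3
y_3 = S_3(0) = a_3 = -4
y_4 = S_3(3) = 2
t_q=19/4 is in segment 2 (τ=3/4); S_2(τ)=-8819/2304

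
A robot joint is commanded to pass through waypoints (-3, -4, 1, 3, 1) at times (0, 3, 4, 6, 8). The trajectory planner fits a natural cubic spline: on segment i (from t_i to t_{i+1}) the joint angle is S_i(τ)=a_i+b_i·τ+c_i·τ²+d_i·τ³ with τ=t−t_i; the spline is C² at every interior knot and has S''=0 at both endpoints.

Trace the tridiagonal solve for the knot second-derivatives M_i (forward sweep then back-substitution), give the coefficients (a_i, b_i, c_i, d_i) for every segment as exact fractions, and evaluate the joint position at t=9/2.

Δ: Δ0=-1/3, Δ1=5, Δ2=1, Δ3=-1
row 1: diag=8, rhs=32; c'=1/8, d'=4
row 2: denom=6−1·1/8=47/8; d'=(-24−1·4)/(47/8)=-224/47
row 3: denom=8−2·16/47=344/47; d'=(-12−2·-224/47)/(344/47)=-29/86
back: M3=-29/86
back: M2=-224/47−16/47·-29/86=-200/43
back: M1=4−1/8·-200/43=197/43
M: M0=0, M1=197/43, M2=-200/43, M3=-29/86, M4=0
seg 0: a=-3, c=M0/2=0, d=(M1−M0)/(6·3)=197/774, b=Δ0−h0·(2M0+M1)/6=-677/258
seg 1: a=-4, c=M1/2=197/86, d=(M2−M1)/(6·1)=-397/258, b=Δ1−h1·(2M1+M2)/6=548/129
seg 2: a=1, c=M2/2=-100/43, d=(M3−M2)/(6·2)=371/1032, b=Δ2−h2·(2M2+M3)/6=1087/258
seg 3: a=3, c=M3/2=-29/172, d=(M4−M3)/(6·2)=29/1032, b=Δ3−h3·(2M3+M4)/6=-100/129
t_q=9/2 → seg 2, τ=1/2; S=1+1087/258·τ+-100/43·τ²+371/1032·τ³=7073/2752

  seg 0: a=-3 b=-677/258 c=0 d=197/774
  seg 1: a=-4 b=548/129 c=197/86 d=-397/258
  seg 2: a=1 b=1087/258 c=-100/43 d=371/1032
  seg 3: a=3 b=-100/129 c=-29/172 d=29/1032
S(9/2) = 7073/2752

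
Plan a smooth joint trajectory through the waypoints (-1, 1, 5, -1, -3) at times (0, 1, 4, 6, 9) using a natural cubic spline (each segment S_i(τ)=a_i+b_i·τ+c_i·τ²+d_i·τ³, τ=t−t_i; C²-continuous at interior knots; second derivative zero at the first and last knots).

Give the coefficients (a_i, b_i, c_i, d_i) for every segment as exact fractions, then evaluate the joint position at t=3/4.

  seg 0: a=-1 b=638/339 c=0 d=40/339
  seg 1: a=1 b=758/339 c=40/113 d=-74/339
  seg 2: a=5 b=-520/339 c=-182/113 d=595/1356
  seg 3: a=-1 b=-919/339 c=231/226 d=-77/678
S(3/4) = 417/904

Δ: Δ0=2, Δ1=4/3, Δ2=-3, Δ3=-2/3
row 1: diag=8, rhs=-4; c'=3/8, d'=-1/2
row 2: denom=10−3·3/8=71/8; d'=(-26−3·-1/2)/(71/8)=-196/71
row 3: denom=10−2·16/71=678/71; d'=(14−2·-196/71)/(678/71)=231/113
back: M3=231/113
back: M2=-196/71−16/71·231/113=-364/113
back: M1=-1/2−3/8·-364/113=80/113
M: M0=0, M1=80/113, M2=-364/113, M3=231/113, M4=0
seg 0: a=-1, c=M0/2=0, d=(M1−M0)/(6·1)=40/339, b=Δ0−h0·(2M0+M1)/6=638/339
seg 1: a=1, c=M1/2=40/113, d=(M2−M1)/(6·3)=-74/339, b=Δ1−h1·(2M1+M2)/6=758/339
seg 2: a=5, c=M2/2=-182/113, d=(M3−M2)/(6·2)=595/1356, b=Δ2−h2·(2M2+M3)/6=-520/339
seg 3: a=-1, c=M3/2=231/226, d=(M4−M3)/(6·3)=-77/678, b=Δ3−h3·(2M3+M4)/6=-919/339
t_q=3/4 → seg 0, τ=3/4; S=-1+638/339·τ+0·τ²+40/339·τ³=417/904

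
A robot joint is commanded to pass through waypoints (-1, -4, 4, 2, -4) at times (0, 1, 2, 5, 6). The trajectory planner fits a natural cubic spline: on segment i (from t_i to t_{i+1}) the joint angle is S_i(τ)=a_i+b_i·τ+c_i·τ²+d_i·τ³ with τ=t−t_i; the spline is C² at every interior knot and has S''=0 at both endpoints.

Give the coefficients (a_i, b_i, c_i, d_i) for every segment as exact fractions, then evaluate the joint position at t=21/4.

  seg 0: a=-1 b=-3883/636 c=0 d=1975/636
  seg 1: a=-4 b=1021/318 c=1975/212 d=-2879/636
  seg 2: a=4 b=5255/636 c=-226/53 d=91/212
  seg 3: a=2 b=-1823/318 c=-85/212 d=85/636
S(21/4) = 7379/13568

Δ: Δ0=-3, Δ1=8, Δ2=-2/3, Δ3=-6
row 1: diag=4, rhs=66; c'=1/4, d'=33/2
row 2: denom=8−1·1/4=31/4; d'=(-52−1·33/2)/(31/4)=-274/31
row 3: denom=8−3·12/31=212/31; d'=(-32−3·-274/31)/(212/31)=-85/106
back: M3=-85/106
back: M2=-274/31−12/31·-85/106=-452/53
back: M1=33/2−1/4·-452/53=1975/106
M: M0=0, M1=1975/106, M2=-452/53, M3=-85/106, M4=0
seg 0: a=-1, c=M0/2=0, d=(M1−M0)/(6·1)=1975/636, b=Δ0−h0·(2M0+M1)/6=-3883/636
seg 1: a=-4, c=M1/2=1975/212, d=(M2−M1)/(6·1)=-2879/636, b=Δ1−h1·(2M1+M2)/6=1021/318
seg 2: a=4, c=M2/2=-226/53, d=(M3−M2)/(6·3)=91/212, b=Δ2−h2·(2M2+M3)/6=5255/636
seg 3: a=2, c=M3/2=-85/212, d=(M4−M3)/(6·1)=85/636, b=Δ3−h3·(2M3+M4)/6=-1823/318
t_q=21/4 → seg 3, τ=1/4; S=2+-1823/318·τ+-85/212·τ²+85/636·τ³=7379/13568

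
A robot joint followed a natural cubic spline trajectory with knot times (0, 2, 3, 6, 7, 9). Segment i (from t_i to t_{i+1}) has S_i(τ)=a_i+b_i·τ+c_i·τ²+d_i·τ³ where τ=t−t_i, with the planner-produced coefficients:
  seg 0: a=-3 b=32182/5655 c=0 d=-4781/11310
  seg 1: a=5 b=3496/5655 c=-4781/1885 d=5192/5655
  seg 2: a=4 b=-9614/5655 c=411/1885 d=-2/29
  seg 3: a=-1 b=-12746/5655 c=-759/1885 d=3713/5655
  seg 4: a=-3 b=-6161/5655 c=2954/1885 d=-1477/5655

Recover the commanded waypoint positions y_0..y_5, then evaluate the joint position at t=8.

y_0 = S_0(0) = a_0 = -3
y_1 = S_1(0) = a_1 = 5
y_2 = S_2(0) = a_2 = 4
y_3 = S_3(0) = a_3 = -1
y_4 = S_4(0) = a_4 = -3
y_5 = S_4(2) = -1
t_q=8 is in segment 4 (τ=1); S_4(τ)=-5247/1885

y_0=-3 y_1=5 y_2=4 y_3=-1 y_4=-3 y_5=-1
S(8) = -5247/1885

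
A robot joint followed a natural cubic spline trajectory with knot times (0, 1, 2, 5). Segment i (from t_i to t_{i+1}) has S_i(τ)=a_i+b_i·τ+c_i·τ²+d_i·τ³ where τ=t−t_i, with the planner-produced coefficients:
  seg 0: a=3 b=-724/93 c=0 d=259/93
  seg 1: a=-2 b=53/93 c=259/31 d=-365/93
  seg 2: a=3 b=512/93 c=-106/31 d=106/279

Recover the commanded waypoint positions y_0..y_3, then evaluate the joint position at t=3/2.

y_0=3 y_1=-2 y_2=3 y_3=-1
S(3/2) = -29/248

y_0 = S_0(0) = a_0 = 3
y_1 = S_1(0) = a_1 = -2
y_2 = S_2(0) = a_2 = 3
y_3 = S_2(3) = -1
t_q=3/2 is in segment 1 (τ=1/2); S_1(τ)=-29/248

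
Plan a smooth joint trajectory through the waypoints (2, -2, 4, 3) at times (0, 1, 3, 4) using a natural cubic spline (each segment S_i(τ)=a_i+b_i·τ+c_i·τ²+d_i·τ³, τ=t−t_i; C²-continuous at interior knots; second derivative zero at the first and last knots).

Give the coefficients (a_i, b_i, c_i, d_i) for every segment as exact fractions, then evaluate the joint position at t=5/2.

  seg 0: a=2 b=-89/16 c=0 d=25/16
  seg 1: a=-2 b=-7/8 c=75/16 d=-11/8
  seg 2: a=4 b=11/8 c=-57/16 d=19/16
S(5/2) = 83/32

Δ: Δ0=-4, Δ1=3, Δ2=-1
row 1: diag=6, rhs=42; c'=1/3, d'=7
row 2: denom=6−2·1/3=16/3; d'=(-24−2·7)/(16/3)=-57/8
back: M2=-57/8
back: M1=7−1/3·-57/8=75/8
M: M0=0, M1=75/8, M2=-57/8, M3=0
seg 0: a=2, c=M0/2=0, d=(M1−M0)/(6·1)=25/16, b=Δ0−h0·(2M0+M1)/6=-89/16
seg 1: a=-2, c=M1/2=75/16, d=(M2−M1)/(6·2)=-11/8, b=Δ1−h1·(2M1+M2)/6=-7/8
seg 2: a=4, c=M2/2=-57/16, d=(M3−M2)/(6·1)=19/16, b=Δ2−h2·(2M2+M3)/6=11/8
t_q=5/2 → seg 1, τ=3/2; S=-2+-7/8·τ+75/16·τ²+-11/8·τ³=83/32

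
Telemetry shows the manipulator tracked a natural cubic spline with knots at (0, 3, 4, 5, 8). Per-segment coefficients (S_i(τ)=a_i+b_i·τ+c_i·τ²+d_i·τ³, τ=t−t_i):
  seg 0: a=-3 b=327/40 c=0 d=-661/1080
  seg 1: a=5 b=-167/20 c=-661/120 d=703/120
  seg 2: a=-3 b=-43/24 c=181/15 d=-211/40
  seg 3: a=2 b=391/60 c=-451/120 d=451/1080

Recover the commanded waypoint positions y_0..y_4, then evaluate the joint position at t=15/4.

y_0 = S_0(0) = a_0 = -3
y_1 = S_1(0) = a_1 = 5
y_2 = S_2(0) = a_2 = -3
y_3 = S_3(0) = a_3 = 2
y_4 = S_3(3) = -1
t_q=15/4 is in segment 1 (τ=3/4); S_1(τ)=-4837/2560

y_0=-3 y_1=5 y_2=-3 y_3=2 y_4=-1
S(15/4) = -4837/2560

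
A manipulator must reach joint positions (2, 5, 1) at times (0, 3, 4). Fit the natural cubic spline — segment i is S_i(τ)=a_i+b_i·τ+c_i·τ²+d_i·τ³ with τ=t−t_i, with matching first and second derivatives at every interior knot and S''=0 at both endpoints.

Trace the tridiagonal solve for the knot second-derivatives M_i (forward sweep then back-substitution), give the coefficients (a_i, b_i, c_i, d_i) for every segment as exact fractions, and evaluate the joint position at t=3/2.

  seg 0: a=2 b=23/8 c=0 d=-5/24
  seg 1: a=5 b=-11/4 c=-15/8 d=5/8
S(3/2) = 359/64

Δ: Δ0=1, Δ1=-4
row 1: diag=8, rhs=-30; c'=1/8, d'=-15/4
back: M1=-15/4
M: M0=0, M1=-15/4, M2=0
seg 0: a=2, c=M0/2=0, d=(M1−M0)/(6·3)=-5/24, b=Δ0−h0·(2M0+M1)/6=23/8
seg 1: a=5, c=M1/2=-15/8, d=(M2−M1)/(6·1)=5/8, b=Δ1−h1·(2M1+M2)/6=-11/4
t_q=3/2 → seg 0, τ=3/2; S=2+23/8·τ+0·τ²+-5/24·τ³=359/64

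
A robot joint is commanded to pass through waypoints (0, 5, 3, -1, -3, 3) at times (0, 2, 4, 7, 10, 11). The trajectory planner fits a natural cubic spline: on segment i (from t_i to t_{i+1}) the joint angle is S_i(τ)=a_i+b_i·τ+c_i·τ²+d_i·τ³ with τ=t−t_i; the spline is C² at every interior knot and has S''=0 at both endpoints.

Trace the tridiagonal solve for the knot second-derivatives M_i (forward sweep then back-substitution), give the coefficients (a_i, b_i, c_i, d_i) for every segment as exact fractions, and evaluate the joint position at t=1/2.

Δ: Δ0=5/2, Δ1=-1, Δ2=-4/3, Δ3=-2/3, Δ4=6
row 1: diag=8, rhs=-21; c'=1/4, d'=-21/8
row 2: denom=10−2·1/4=19/2; d'=(-2−2·-21/8)/(19/2)=13/38
row 3: denom=12−3·6/19=210/19; d'=(4−3·13/38)/(210/19)=113/420
row 4: denom=8−3·19/70=503/70; d'=(40−3·113/420)/(503/70)=5487/1006
back: M4=5487/1006
back: M3=113/420−19/70·5487/1006=-1828/1509
back: M2=13/38−6/19·-1828/1509=729/1006
back: M1=-21/8−1/4·729/1006=-2823/1006
M: M0=0, M1=-2823/1006, M2=729/1006, M3=-1828/1509, M4=5487/1006, M5=0
seg 0: a=0, c=M0/2=0, d=(M1−M0)/(6·2)=-941/4024, b=Δ0−h0·(2M0+M1)/6=1728/503
seg 1: a=5, c=M1/2=-2823/2012, d=(M2−M1)/(6·2)=148/503, b=Δ1−h1·(2M1+M2)/6=633/1006
seg 2: a=3, c=M2/2=729/2012, d=(M3−M2)/(6·3)=-5843/54324, b=Δ2−h2·(2M2+M3)/6=-1461/1006
seg 3: a=-1, c=M3/2=-914/1509, d=(M4−M3)/(6·3)=20117/54324, b=Δ3−h3·(2M3+M4)/6=-4391/2012
seg 4: a=-3, c=M4/2=5487/2012, d=(M5−M4)/(6·1)=-1829/2012, b=Δ4−h4·(2M4+M5)/6=4207/1006
t_q=1/2 → seg 0, τ=1/2; S=0+1728/503·τ+0·τ²+-941/4024·τ³=54355/32192

  seg 0: a=0 b=1728/503 c=0 d=-941/4024
  seg 1: a=5 b=633/1006 c=-2823/2012 d=148/503
  seg 2: a=3 b=-1461/1006 c=729/2012 d=-5843/54324
  seg 3: a=-1 b=-4391/2012 c=-914/1509 d=20117/54324
  seg 4: a=-3 b=4207/1006 c=5487/2012 d=-1829/2012
S(1/2) = 54355/32192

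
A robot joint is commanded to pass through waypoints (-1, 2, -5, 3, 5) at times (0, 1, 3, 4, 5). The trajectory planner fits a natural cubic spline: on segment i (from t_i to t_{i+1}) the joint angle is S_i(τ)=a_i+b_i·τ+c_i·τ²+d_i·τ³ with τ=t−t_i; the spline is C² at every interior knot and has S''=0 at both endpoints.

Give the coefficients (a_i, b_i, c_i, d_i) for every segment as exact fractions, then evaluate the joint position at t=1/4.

Δ: Δ0=3, Δ1=-7/2, Δ2=8, Δ3=2
row 1: diag=6, rhs=-39; c'=1/3, d'=-13/2
row 2: denom=6−2·1/3=16/3; d'=(69−2·-13/2)/(16/3)=123/8
row 3: denom=4−1·3/16=61/16; d'=(-36−1·123/8)/(61/16)=-822/61
back: M3=-822/61
back: M2=123/8−3/16·-822/61=1092/61
back: M1=-13/2−1/3·1092/61=-1521/122
M: M0=0, M1=-1521/122, M2=1092/61, M3=-822/61, M4=0
seg 0: a=-1, c=M0/2=0, d=(M1−M0)/(6·1)=-507/244, b=Δ0−h0·(2M0+M1)/6=1239/244
seg 1: a=2, c=M1/2=-1521/244, d=(M2−M1)/(6·2)=1235/488, b=Δ1−h1·(2M1+M2)/6=-141/122
seg 2: a=-5, c=M2/2=546/61, d=(M3−M2)/(6·1)=-319/61, b=Δ2−h2·(2M2+M3)/6=261/61
seg 3: a=3, c=M3/2=-411/61, d=(M4−M3)/(6·1)=137/61, b=Δ3−h3·(2M3+M4)/6=396/61
t_q=1/4 → seg 0, τ=1/4; S=-1+1239/244·τ+0·τ²+-507/244·τ³=3701/15616

  seg 0: a=-1 b=1239/244 c=0 d=-507/244
  seg 1: a=2 b=-141/122 c=-1521/244 d=1235/488
  seg 2: a=-5 b=261/61 c=546/61 d=-319/61
  seg 3: a=3 b=396/61 c=-411/61 d=137/61
S(1/4) = 3701/15616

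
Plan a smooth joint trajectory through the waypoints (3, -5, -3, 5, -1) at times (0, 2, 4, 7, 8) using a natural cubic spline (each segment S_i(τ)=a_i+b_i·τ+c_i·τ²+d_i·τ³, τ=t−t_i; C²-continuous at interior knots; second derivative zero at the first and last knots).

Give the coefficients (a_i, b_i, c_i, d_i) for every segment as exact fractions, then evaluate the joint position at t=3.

  seg 0: a=3 b=-4045/804 c=0 d=829/3216
  seg 1: a=-5 b=-779/402 c=829/536 d=-125/3216
  seg 2: a=-3 b=3041/804 c=88/67 d=-1355/2412
  seg 3: a=5 b=-1409/402 c=-1003/268 d=1003/804
S(3) = -5821/1072

Δ: Δ0=-4, Δ1=1, Δ2=8/3, Δ3=-6
row 1: diag=8, rhs=30; c'=1/4, d'=15/4
row 2: denom=10−2·1/4=19/2; d'=(10−2·15/4)/(19/2)=5/19
row 3: denom=8−3·6/19=134/19; d'=(-52−3·5/19)/(134/19)=-1003/134
back: M3=-1003/134
back: M2=5/19−6/19·-1003/134=176/67
back: M1=15/4−1/4·176/67=829/268
M: M0=0, M1=829/268, M2=176/67, M3=-1003/134, M4=0
seg 0: a=3, c=M0/2=0, d=(M1−M0)/(6·2)=829/3216, b=Δ0−h0·(2M0+M1)/6=-4045/804
seg 1: a=-5, c=M1/2=829/536, d=(M2−M1)/(6·2)=-125/3216, b=Δ1−h1·(2M1+M2)/6=-779/402
seg 2: a=-3, c=M2/2=88/67, d=(M3−M2)/(6·3)=-1355/2412, b=Δ2−h2·(2M2+M3)/6=3041/804
seg 3: a=5, c=M3/2=-1003/268, d=(M4−M3)/(6·1)=1003/804, b=Δ3−h3·(2M3+M4)/6=-1409/402
t_q=3 → seg 1, τ=1; S=-5+-779/402·τ+829/536·τ²+-125/3216·τ³=-5821/1072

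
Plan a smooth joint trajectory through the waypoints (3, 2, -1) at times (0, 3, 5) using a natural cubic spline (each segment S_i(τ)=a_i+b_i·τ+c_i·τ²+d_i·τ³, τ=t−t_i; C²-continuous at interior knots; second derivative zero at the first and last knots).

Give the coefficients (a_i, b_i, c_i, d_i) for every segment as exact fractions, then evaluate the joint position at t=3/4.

  seg 0: a=3 b=1/60 c=0 d=-7/180
  seg 1: a=2 b=-31/30 c=-7/20 d=7/120
S(3/4) = 767/256

Δ: Δ0=-1/3, Δ1=-3/2
row 1: diag=10, rhs=-7; c'=1/5, d'=-7/10
back: M1=-7/10
M: M0=0, M1=-7/10, M2=0
seg 0: a=3, c=M0/2=0, d=(M1−M0)/(6·3)=-7/180, b=Δ0−h0·(2M0+M1)/6=1/60
seg 1: a=2, c=M1/2=-7/20, d=(M2−M1)/(6·2)=7/120, b=Δ1−h1·(2M1+M2)/6=-31/30
t_q=3/4 → seg 0, τ=3/4; S=3+1/60·τ+0·τ²+-7/180·τ³=767/256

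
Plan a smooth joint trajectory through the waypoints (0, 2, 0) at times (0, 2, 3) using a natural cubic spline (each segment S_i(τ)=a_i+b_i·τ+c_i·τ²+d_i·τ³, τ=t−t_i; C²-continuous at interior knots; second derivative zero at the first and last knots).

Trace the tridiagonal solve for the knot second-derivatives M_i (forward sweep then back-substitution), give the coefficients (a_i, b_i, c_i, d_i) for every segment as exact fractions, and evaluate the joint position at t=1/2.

  seg 0: a=0 b=2 c=0 d=-1/4
  seg 1: a=2 b=-1 c=-3/2 d=1/2
S(1/2) = 31/32

Δ: Δ0=1, Δ1=-2
row 1: diag=6, rhs=-18; c'=1/6, d'=-3
back: M1=-3
M: M0=0, M1=-3, M2=0
seg 0: a=0, c=M0/2=0, d=(M1−M0)/(6·2)=-1/4, b=Δ0−h0·(2M0+M1)/6=2
seg 1: a=2, c=M1/2=-3/2, d=(M2−M1)/(6·1)=1/2, b=Δ1−h1·(2M1+M2)/6=-1
t_q=1/2 → seg 0, τ=1/2; S=0+2·τ+0·τ²+-1/4·τ³=31/32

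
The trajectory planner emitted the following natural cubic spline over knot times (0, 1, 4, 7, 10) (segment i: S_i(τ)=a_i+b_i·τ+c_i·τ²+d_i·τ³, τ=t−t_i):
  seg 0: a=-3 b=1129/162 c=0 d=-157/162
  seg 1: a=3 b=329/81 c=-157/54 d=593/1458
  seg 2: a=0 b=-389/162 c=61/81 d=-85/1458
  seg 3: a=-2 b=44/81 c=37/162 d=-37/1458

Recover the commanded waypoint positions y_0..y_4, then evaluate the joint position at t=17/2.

y_0 = S_0(0) = a_0 = -3
y_1 = S_1(0) = a_1 = 3
y_2 = S_2(0) = a_2 = 0
y_3 = S_3(0) = a_3 = -2
y_4 = S_3(3) = 1
t_q=17/2 is in segment 3 (τ=3/2); S_3(τ)=-109/144

y_0=-3 y_1=3 y_2=0 y_3=-2 y_4=1
S(17/2) = -109/144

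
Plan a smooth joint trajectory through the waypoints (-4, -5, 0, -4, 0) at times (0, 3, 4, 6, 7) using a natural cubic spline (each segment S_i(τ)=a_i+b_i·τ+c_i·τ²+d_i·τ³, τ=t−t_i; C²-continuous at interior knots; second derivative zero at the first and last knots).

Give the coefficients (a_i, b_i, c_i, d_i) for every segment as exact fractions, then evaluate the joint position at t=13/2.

  seg 0: a=-4 b=-1136/375 c=0 d=337/1125
  seg 1: a=-5 b=1897/375 c=337/125 d=-1033/375
  seg 2: a=0 b=164/75 c=-696/125 d=1303/750
  seg 3: a=-4 b=286/375 c=607/125 d=-607/375
S(13/2) = -2607/1000

Δ: Δ0=-1/3, Δ1=5, Δ2=-2, Δ3=4
row 1: diag=8, rhs=32; c'=1/8, d'=4
row 2: denom=6−1·1/8=47/8; d'=(-42−1·4)/(47/8)=-368/47
row 3: denom=6−2·16/47=250/47; d'=(36−2·-368/47)/(250/47)=1214/125
back: M3=1214/125
back: M2=-368/47−16/47·1214/125=-1392/125
back: M1=4−1/8·-1392/125=674/125
M: M0=0, M1=674/125, M2=-1392/125, M3=1214/125, M4=0
seg 0: a=-4, c=M0/2=0, d=(M1−M0)/(6·3)=337/1125, b=Δ0−h0·(2M0+M1)/6=-1136/375
seg 1: a=-5, c=M1/2=337/125, d=(M2−M1)/(6·1)=-1033/375, b=Δ1−h1·(2M1+M2)/6=1897/375
seg 2: a=0, c=M2/2=-696/125, d=(M3−M2)/(6·2)=1303/750, b=Δ2−h2·(2M2+M3)/6=164/75
seg 3: a=-4, c=M3/2=607/125, d=(M4−M3)/(6·1)=-607/375, b=Δ3−h3·(2M3+M4)/6=286/375
t_q=13/2 → seg 3, τ=1/2; S=-4+286/375·τ+607/125·τ²+-607/375·τ³=-2607/1000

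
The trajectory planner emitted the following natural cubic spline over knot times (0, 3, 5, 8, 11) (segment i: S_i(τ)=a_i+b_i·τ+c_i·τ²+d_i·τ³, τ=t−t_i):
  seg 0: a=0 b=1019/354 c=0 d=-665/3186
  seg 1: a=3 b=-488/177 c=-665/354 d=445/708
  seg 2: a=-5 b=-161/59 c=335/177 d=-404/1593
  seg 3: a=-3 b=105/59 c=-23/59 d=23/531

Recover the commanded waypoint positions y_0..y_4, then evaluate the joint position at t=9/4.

y_0=0 y_1=3 y_2=-5 y_3=-3 y_4=0
S(9/4) = 30957/7552

y_0 = S_0(0) = a_0 = 0
y_1 = S_1(0) = a_1 = 3
y_2 = S_2(0) = a_2 = -5
y_3 = S_3(0) = a_3 = -3
y_4 = S_3(3) = 0
t_q=9/4 is in segment 0 (τ=9/4); S_0(τ)=30957/7552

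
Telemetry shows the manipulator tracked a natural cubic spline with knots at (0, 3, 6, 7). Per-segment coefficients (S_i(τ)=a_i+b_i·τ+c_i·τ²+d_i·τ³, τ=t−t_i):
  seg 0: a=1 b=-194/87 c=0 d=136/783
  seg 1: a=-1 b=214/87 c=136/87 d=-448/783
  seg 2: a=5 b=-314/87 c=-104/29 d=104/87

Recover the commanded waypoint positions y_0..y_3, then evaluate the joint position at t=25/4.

y_0=1 y_1=-1 y_2=5 y_3=-1
S(25/4) = 903/232

y_0 = S_0(0) = a_0 = 1
y_1 = S_1(0) = a_1 = -1
y_2 = S_2(0) = a_2 = 5
y_3 = S_2(1) = -1
t_q=25/4 is in segment 2 (τ=1/4); S_2(τ)=903/232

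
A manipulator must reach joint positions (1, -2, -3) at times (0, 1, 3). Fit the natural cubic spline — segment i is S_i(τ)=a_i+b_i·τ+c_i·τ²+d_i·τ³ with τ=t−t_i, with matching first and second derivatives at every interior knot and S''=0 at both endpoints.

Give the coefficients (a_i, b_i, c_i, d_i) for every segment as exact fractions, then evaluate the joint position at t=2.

  seg 0: a=1 b=-41/12 c=0 d=5/12
  seg 1: a=-2 b=-13/6 c=5/4 d=-5/24
S(2) = -25/8

Δ: Δ0=-3, Δ1=-1/2
row 1: diag=6, rhs=15; c'=1/3, d'=5/2
back: M1=5/2
M: M0=0, M1=5/2, M2=0
seg 0: a=1, c=M0/2=0, d=(M1−M0)/(6·1)=5/12, b=Δ0−h0·(2M0+M1)/6=-41/12
seg 1: a=-2, c=M1/2=5/4, d=(M2−M1)/(6·2)=-5/24, b=Δ1−h1·(2M1+M2)/6=-13/6
t_q=2 → seg 1, τ=1; S=-2+-13/6·τ+5/4·τ²+-5/24·τ³=-25/8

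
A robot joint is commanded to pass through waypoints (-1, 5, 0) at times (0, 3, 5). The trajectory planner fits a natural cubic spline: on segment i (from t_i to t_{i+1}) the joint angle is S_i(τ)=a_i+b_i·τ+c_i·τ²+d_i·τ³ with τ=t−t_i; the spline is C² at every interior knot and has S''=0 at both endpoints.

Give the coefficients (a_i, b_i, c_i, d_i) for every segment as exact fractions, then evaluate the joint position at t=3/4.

  seg 0: a=-1 b=67/20 c=0 d=-3/20
  seg 1: a=5 b=-7/10 c=-27/20 d=9/40
S(3/4) = 371/256

Δ: Δ0=2, Δ1=-5/2
row 1: diag=10, rhs=-27; c'=1/5, d'=-27/10
back: M1=-27/10
M: M0=0, M1=-27/10, M2=0
seg 0: a=-1, c=M0/2=0, d=(M1−M0)/(6·3)=-3/20, b=Δ0−h0·(2M0+M1)/6=67/20
seg 1: a=5, c=M1/2=-27/20, d=(M2−M1)/(6·2)=9/40, b=Δ1−h1·(2M1+M2)/6=-7/10
t_q=3/4 → seg 0, τ=3/4; S=-1+67/20·τ+0·τ²+-3/20·τ³=371/256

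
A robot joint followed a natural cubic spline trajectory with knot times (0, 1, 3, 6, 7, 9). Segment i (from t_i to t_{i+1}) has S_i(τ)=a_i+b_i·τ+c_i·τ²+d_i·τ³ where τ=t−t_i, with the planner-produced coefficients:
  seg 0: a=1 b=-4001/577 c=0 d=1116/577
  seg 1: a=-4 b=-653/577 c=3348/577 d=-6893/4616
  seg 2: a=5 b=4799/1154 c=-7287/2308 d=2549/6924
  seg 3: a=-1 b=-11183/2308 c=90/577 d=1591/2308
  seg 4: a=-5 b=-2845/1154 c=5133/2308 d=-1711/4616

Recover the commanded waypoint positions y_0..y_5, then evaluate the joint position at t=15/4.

y_0 = S_0(0) = a_0 = 1
y_1 = S_1(0) = a_1 = -4
y_2 = S_2(0) = a_2 = 5
y_3 = S_3(0) = a_3 = -1
y_4 = S_4(0) = a_4 = -5
y_5 = S_4(2) = -4
t_q=15/4 is in segment 2 (τ=3/4); S_2(τ)=959873/147712

y_0=1 y_1=-4 y_2=5 y_3=-1 y_4=-5 y_5=-4
S(15/4) = 959873/147712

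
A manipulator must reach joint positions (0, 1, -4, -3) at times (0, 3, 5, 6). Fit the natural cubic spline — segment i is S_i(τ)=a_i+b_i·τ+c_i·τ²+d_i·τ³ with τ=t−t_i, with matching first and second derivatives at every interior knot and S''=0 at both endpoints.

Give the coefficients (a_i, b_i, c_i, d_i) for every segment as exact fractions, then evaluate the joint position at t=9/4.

  seg 0: a=0 b=34/21 c=0 d=-1/7
  seg 1: a=1 b=-47/21 c=-9/7 d=97/168
  seg 2: a=-4 b=-19/42 c=61/28 d=-61/84
S(9/4) = 129/64

Δ: Δ0=1/3, Δ1=-5/2, Δ2=1
row 1: diag=10, rhs=-17; c'=1/5, d'=-17/10
row 2: denom=6−2·1/5=28/5; d'=(21−2·-17/10)/(28/5)=61/14
back: M2=61/14
back: M1=-17/10−1/5·61/14=-18/7
M: M0=0, M1=-18/7, M2=61/14, M3=0
seg 0: a=0, c=M0/2=0, d=(M1−M0)/(6·3)=-1/7, b=Δ0−h0·(2M0+M1)/6=34/21
seg 1: a=1, c=M1/2=-9/7, d=(M2−M1)/(6·2)=97/168, b=Δ1−h1·(2M1+M2)/6=-47/21
seg 2: a=-4, c=M2/2=61/28, d=(M3−M2)/(6·1)=-61/84, b=Δ2−h2·(2M2+M3)/6=-19/42
t_q=9/4 → seg 0, τ=9/4; S=0+34/21·τ+0·τ²+-1/7·τ³=129/64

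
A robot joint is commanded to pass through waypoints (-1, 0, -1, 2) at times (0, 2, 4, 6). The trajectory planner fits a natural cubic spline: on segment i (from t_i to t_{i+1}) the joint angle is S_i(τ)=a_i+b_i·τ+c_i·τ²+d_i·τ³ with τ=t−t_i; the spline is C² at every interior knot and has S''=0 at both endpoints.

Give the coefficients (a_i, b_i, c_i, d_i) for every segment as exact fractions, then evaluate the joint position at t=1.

  seg 0: a=-1 b=9/10 c=0 d=-1/10
  seg 1: a=0 b=-3/10 c=-3/5 d=1/4
  seg 2: a=-1 b=3/10 c=9/10 d=-3/20
S(1) = -1/5

Δ: Δ0=1/2, Δ1=-1/2, Δ2=3/2
row 1: diag=8, rhs=-6; c'=1/4, d'=-3/4
row 2: denom=8−2·1/4=15/2; d'=(12−2·-3/4)/(15/2)=9/5
back: M2=9/5
back: M1=-3/4−1/4·9/5=-6/5
M: M0=0, M1=-6/5, M2=9/5, M3=0
seg 0: a=-1, c=M0/2=0, d=(M1−M0)/(6·2)=-1/10, b=Δ0−h0·(2M0+M1)/6=9/10
seg 1: a=0, c=M1/2=-3/5, d=(M2−M1)/(6·2)=1/4, b=Δ1−h1·(2M1+M2)/6=-3/10
seg 2: a=-1, c=M2/2=9/10, d=(M3−M2)/(6·2)=-3/20, b=Δ2−h2·(2M2+M3)/6=3/10
t_q=1 → seg 0, τ=1; S=-1+9/10·τ+0·τ²+-1/10·τ³=-1/5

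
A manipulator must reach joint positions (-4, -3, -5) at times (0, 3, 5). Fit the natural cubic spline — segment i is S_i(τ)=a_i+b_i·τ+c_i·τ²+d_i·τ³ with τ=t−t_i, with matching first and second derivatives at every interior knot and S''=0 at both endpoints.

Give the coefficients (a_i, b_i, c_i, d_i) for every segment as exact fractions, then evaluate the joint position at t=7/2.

  seg 0: a=-4 b=11/15 c=0 d=-2/45
  seg 1: a=-3 b=-7/15 c=-2/5 d=1/15
S(7/2) = -133/40

Δ: Δ0=1/3, Δ1=-1
row 1: diag=10, rhs=-8; c'=1/5, d'=-4/5
back: M1=-4/5
M: M0=0, M1=-4/5, M2=0
seg 0: a=-4, c=M0/2=0, d=(M1−M0)/(6·3)=-2/45, b=Δ0−h0·(2M0+M1)/6=11/15
seg 1: a=-3, c=M1/2=-2/5, d=(M2−M1)/(6·2)=1/15, b=Δ1−h1·(2M1+M2)/6=-7/15
t_q=7/2 → seg 1, τ=1/2; S=-3+-7/15·τ+-2/5·τ²+1/15·τ³=-133/40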